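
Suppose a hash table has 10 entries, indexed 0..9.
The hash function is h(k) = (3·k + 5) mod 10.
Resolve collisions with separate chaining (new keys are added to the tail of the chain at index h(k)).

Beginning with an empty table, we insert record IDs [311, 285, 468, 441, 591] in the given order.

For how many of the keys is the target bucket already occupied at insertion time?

311 -> bucket 8
285 -> bucket 0
468 -> bucket 9
441 -> bucket 8 (collision)
591 -> bucket 8 (collision)
Final buckets:
0: 285
1: -
2: -
3: -
4: -
5: -
6: -
7: -
8: 311 -> 441 -> 591
9: 468

2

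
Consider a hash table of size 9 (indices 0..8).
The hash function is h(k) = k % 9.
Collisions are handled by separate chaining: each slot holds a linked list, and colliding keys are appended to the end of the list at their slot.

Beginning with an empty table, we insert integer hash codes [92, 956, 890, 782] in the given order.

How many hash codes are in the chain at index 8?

2

92 → bucket 2
956 → bucket 2 (collision)
890 → bucket 8
782 → bucket 8 (collision)
Final buckets:
0: —
1: —
2: 92 -> 956
3: —
4: —
5: —
6: —
7: —
8: 890 -> 782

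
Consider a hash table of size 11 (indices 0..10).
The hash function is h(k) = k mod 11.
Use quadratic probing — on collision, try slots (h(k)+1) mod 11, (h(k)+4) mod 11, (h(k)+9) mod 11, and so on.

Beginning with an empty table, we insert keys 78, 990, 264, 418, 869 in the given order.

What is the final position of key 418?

9

78: h=1 → slot 1
990: h=0 → slot 0
264: h=0, probe 0,1,4 → slot 4
418: h=0, probe 0,1,4,9 → slot 9
869: h=0, probe 0,1,4,9,5 → slot 5
Table: [990, 78, ∅, ∅, 264, 869, ∅, ∅, ∅, 418, ∅]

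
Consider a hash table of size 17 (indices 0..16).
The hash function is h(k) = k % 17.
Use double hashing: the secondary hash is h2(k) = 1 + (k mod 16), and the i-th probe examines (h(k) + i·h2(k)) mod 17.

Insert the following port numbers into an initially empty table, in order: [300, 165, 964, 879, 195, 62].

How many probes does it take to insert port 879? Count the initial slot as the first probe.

3

300 hashes to 11; slot 11 is free -> place at 11.
165 hashes to 12; slot 12 is free -> place at 12.
964 hashes to 12, h2=5; 12 taken -> place at 0.
879 hashes to 12, h2=16; 12,11 taken -> place at 10.
195 hashes to 8; slot 8 is free -> place at 8.
62 hashes to 11, h2=15; 11 taken -> place at 9.
Table: [964, -, -, -, -, -, -, -, 195, 62, 879, 300, 165, -, -, -, -]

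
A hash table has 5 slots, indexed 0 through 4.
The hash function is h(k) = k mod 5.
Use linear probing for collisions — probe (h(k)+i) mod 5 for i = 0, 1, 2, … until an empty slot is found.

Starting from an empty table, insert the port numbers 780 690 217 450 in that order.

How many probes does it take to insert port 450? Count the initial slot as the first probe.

4

780 hashes to 0; slot 0 is free => place at 0.
690 hashes to 0; 0 taken => place at 1.
217 hashes to 2; slot 2 is free => place at 2.
450 hashes to 0; 0,1,2 taken => place at 3.
Table: [780, 690, 217, 450, ∅]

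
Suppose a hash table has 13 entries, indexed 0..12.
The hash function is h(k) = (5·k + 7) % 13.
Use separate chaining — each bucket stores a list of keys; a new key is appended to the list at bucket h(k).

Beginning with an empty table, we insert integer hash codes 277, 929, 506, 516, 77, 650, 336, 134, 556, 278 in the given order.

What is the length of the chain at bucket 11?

1

Insert 277: h=1, bucket 1 empty -> new chain.
Insert 929: h=11, bucket 11 empty -> new chain.
Insert 506: h=2, bucket 2 empty -> new chain.
Insert 516: h=0, bucket 0 empty -> new chain.
Insert 77: h=2, bucket 2 nonempty -> append to chain.
Insert 650: h=7, bucket 7 empty -> new chain.
Insert 336: h=10, bucket 10 empty -> new chain.
Insert 134: h=1, bucket 1 nonempty -> append to chain.
Insert 556: h=5, bucket 5 empty -> new chain.
Insert 278: h=6, bucket 6 empty -> new chain.
Final buckets:
0: 516
1: 277 -> 134
2: 506 -> 77
3: -
4: -
5: 556
6: 278
7: 650
8: -
9: -
10: 336
11: 929
12: -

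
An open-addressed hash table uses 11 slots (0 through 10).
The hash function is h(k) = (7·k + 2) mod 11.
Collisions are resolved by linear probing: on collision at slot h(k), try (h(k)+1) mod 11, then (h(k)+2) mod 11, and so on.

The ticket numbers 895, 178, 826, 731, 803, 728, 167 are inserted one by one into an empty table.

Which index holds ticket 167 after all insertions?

7

Insert 895: h=8, slot 8 empty -> index 8.
Insert 178: h=5, slot 5 empty -> index 5.
Insert 826: h=9, slot 9 empty -> index 9.
Insert 731: h=4, slot 4 empty -> index 4.
Insert 803: h=2, slot 2 empty -> index 2.
Insert 728: h=5, slot 5 occupied -> index 6.
Insert 167: h=5, slots 5,6 occupied -> index 7.
Table: [-, -, 803, -, 731, 178, 728, 167, 895, 826, -]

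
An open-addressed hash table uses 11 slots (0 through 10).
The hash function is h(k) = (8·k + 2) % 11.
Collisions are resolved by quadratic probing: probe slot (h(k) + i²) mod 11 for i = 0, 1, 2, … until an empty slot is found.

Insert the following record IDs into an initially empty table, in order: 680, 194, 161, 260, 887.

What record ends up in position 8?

680: h=8 → slot 8
194: h=3 → slot 3
161: h=3, probe 3,4 → slot 4
260: h=3, probe 3,4,7 → slot 7
887: h=3, probe 3,4,7,1 → slot 1
Table: [., 887, ., 194, 161, ., ., 260, 680, ., .]

680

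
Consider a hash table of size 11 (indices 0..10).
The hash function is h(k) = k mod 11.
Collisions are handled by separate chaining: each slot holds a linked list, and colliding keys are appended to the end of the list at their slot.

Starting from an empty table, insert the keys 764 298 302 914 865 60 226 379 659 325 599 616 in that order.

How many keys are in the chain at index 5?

764 -> bucket 5
298 -> bucket 1
302 -> bucket 5 (collision)
914 -> bucket 1 (collision)
865 -> bucket 7
60 -> bucket 5 (collision)
226 -> bucket 6
379 -> bucket 5 (collision)
659 -> bucket 10
325 -> bucket 6 (collision)
599 -> bucket 5 (collision)
616 -> bucket 0
Final buckets:
0: 616
1: 298 -> 914
2: .
3: .
4: .
5: 764 -> 302 -> 60 -> 379 -> 599
6: 226 -> 325
7: 865
8: .
9: .
10: 659

5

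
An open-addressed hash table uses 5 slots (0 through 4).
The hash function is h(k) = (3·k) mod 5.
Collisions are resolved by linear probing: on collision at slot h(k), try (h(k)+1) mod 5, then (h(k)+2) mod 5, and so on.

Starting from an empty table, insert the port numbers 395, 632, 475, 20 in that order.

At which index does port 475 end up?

395 hashes to 0; slot 0 is free -> place at 0.
632 hashes to 1; slot 1 is free -> place at 1.
475 hashes to 0; 0,1 taken -> place at 2.
20 hashes to 0; 0,1,2 taken -> place at 3.
Table: [395, 632, 475, 20, -]

2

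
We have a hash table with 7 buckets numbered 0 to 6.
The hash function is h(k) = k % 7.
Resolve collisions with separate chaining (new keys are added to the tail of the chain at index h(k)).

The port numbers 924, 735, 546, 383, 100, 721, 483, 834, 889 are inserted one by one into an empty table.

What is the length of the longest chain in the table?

6

924 → bucket 0
735 → bucket 0 (collision)
546 → bucket 0 (collision)
383 → bucket 5
100 → bucket 2
721 → bucket 0 (collision)
483 → bucket 0 (collision)
834 → bucket 1
889 → bucket 0 (collision)
Final buckets:
0: 924 -> 735 -> 546 -> 721 -> 483 -> 889
1: 834
2: 100
3: ∅
4: ∅
5: 383
6: ∅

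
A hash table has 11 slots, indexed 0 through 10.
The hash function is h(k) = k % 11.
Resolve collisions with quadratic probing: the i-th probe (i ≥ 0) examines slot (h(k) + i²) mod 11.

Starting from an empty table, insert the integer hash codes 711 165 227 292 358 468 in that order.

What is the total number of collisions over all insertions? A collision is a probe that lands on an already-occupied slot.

Insert 711: h=7, slot 7 empty -> index 7.
Insert 165: h=0, slot 0 empty -> index 0.
Insert 227: h=7, slot 7 occupied -> index 8.
Insert 292: h=6, slot 6 empty -> index 6.
Insert 358: h=6, slots 6,7 occupied -> index 10.
Insert 468: h=6, slots 6,7,10 occupied -> index 4.
Table: [165, ∅, ∅, ∅, 468, ∅, 292, 711, 227, ∅, 358]

6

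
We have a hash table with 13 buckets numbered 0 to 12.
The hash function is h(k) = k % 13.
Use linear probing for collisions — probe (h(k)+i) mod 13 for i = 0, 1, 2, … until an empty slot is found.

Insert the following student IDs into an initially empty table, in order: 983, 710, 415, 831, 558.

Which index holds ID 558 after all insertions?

1

983 hashes to 8; slot 8 is free -> place at 8.
710 hashes to 8; 8 taken -> place at 9.
415 hashes to 12; slot 12 is free -> place at 12.
831 hashes to 12; 12 taken -> place at 0.
558 hashes to 12; 12,0 taken -> place at 1.
Table: [831, 558, —, —, —, —, —, —, 983, 710, —, —, 415]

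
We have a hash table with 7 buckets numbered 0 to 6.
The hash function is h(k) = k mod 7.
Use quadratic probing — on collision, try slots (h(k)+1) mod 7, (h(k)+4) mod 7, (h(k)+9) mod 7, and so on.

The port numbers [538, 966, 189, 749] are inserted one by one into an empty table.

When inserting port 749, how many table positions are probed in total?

538: h=6 -> slot 6
966: h=0 -> slot 0
189: h=0, probe 0,1 -> slot 1
749: h=0, probe 0,1,4 -> slot 4
Table: [966, 189, ., ., 749, ., 538]

3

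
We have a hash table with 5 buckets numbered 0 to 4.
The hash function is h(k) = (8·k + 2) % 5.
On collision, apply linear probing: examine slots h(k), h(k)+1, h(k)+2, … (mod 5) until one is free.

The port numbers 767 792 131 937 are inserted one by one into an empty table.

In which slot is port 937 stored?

1

767 hashes to 3; slot 3 is free -> place at 3.
792 hashes to 3; 3 taken -> place at 4.
131 hashes to 0; slot 0 is free -> place at 0.
937 hashes to 3; 3,4,0 taken -> place at 1.
Table: [131, 937, _, 767, 792]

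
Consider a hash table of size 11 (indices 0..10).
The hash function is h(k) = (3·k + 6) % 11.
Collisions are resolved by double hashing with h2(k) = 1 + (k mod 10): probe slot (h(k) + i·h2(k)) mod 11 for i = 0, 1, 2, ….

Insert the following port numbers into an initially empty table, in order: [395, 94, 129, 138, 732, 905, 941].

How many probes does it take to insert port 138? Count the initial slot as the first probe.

2

Insert 395: h=3, slot 3 empty -> index 3.
Insert 94: h=2, slot 2 empty -> index 2.
Insert 129: h=8, slot 8 empty -> index 8.
Insert 138: h=2, h2=9, slot 2 occupied -> index 0.
Insert 732: h=2, h2=3, slot 2 occupied -> index 5.
Insert 905: h=4, slot 4 empty -> index 4.
Insert 941: h=2, h2=2, slots 2,4 occupied -> index 6.
Table: [138, —, 94, 395, 905, 732, 941, —, 129, —, —]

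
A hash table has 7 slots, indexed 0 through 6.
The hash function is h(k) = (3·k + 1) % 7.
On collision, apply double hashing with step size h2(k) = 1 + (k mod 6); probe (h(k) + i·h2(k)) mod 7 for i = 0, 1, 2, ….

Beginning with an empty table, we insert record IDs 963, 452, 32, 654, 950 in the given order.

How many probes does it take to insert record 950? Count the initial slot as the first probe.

963 hashes to 6; slot 6 is free -> place at 6.
452 hashes to 6, h2=3; 6 taken -> place at 2.
32 hashes to 6, h2=3; 6,2 taken -> place at 5.
654 hashes to 3; slot 3 is free -> place at 3.
950 hashes to 2, h2=3; 2,5 taken -> place at 1.
Table: [_, 950, 452, 654, _, 32, 963]

3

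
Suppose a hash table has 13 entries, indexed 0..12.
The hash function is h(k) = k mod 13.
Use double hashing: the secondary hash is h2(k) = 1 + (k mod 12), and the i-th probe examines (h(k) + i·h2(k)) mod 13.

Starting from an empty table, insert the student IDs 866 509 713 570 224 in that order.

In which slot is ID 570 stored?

5

866 hashes to 8; slot 8 is free => place at 8.
509 hashes to 2; slot 2 is free => place at 2.
713 hashes to 11; slot 11 is free => place at 11.
570 hashes to 11, h2=7; 11 taken => place at 5.
224 hashes to 3; slot 3 is free => place at 3.
Table: [_, _, 509, 224, _, 570, _, _, 866, _, _, 713, _]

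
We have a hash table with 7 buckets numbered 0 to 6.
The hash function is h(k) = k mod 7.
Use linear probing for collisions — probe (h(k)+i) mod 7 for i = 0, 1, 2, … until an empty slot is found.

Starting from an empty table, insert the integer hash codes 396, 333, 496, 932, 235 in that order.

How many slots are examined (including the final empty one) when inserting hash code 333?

2

Insert 396: h=4, slot 4 empty => index 4.
Insert 333: h=4, slot 4 occupied => index 5.
Insert 496: h=6, slot 6 empty => index 6.
Insert 932: h=1, slot 1 empty => index 1.
Insert 235: h=4, slots 4,5,6 occupied => index 0.
Table: [235, 932, ∅, ∅, 396, 333, 496]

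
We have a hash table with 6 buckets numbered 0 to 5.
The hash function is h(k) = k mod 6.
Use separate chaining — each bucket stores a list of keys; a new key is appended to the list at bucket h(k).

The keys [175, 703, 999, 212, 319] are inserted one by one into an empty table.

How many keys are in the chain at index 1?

3

175 → bucket 1
703 → bucket 1 (collision)
999 → bucket 3
212 → bucket 2
319 → bucket 1 (collision)
Final buckets:
0: .
1: 175 -> 703 -> 319
2: 212
3: 999
4: .
5: .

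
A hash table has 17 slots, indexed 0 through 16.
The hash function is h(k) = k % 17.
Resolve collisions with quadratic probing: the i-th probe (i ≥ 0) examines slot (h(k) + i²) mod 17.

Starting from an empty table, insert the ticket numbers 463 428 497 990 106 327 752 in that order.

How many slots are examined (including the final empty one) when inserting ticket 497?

2

463 hashes to 4; slot 4 is free => place at 4.
428 hashes to 3; slot 3 is free => place at 3.
497 hashes to 4; 4 taken => place at 5.
990 hashes to 4; 4,5 taken => place at 8.
106 hashes to 4; 4,5,8 taken => place at 13.
327 hashes to 4; 4,5,8,13,3 taken => place at 12.
752 hashes to 4; 4,5,8,13,3,12 taken => place at 6.
Table: [_, _, _, 428, 463, 497, 752, _, 990, _, _, _, 327, 106, _, _, _]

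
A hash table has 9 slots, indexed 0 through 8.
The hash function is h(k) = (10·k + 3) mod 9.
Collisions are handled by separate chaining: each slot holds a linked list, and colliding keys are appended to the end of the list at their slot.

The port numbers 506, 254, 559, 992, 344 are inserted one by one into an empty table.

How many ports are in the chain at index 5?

Insert 506: h=5, bucket 5 empty → new chain.
Insert 254: h=5, bucket 5 nonempty → append to chain.
Insert 559: h=4, bucket 4 empty → new chain.
Insert 992: h=5, bucket 5 nonempty → append to chain.
Insert 344: h=5, bucket 5 nonempty → append to chain.
Final buckets:
0: ∅
1: ∅
2: ∅
3: ∅
4: 559
5: 506 -> 254 -> 992 -> 344
6: ∅
7: ∅
8: ∅

4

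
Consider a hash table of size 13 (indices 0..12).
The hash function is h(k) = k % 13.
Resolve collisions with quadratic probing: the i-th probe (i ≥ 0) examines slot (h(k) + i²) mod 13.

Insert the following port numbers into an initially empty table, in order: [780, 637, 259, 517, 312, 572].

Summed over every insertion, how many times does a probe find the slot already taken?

780: h=0 → slot 0
637: h=0, probe 0,1 → slot 1
259: h=12 → slot 12
517: h=10 → slot 10
312: h=0, probe 0,1,4 → slot 4
572: h=0, probe 0,1,4,9 → slot 9
Table: [780, 637, ., ., 312, ., ., ., ., 572, 517, ., 259]

6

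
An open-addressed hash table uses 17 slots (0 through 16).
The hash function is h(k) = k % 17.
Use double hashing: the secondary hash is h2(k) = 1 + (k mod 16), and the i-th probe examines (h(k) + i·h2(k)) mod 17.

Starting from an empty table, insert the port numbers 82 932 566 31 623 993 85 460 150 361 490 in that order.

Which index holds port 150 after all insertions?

4

Insert 82: h=14, slot 14 empty → index 14.
Insert 932: h=14, h2=5, slot 14 occupied → index 2.
Insert 566: h=5, slot 5 empty → index 5.
Insert 31: h=14, h2=16, slot 14 occupied → index 13.
Insert 623: h=11, slot 11 empty → index 11.
Insert 993: h=7, slot 7 empty → index 7.
Insert 85: h=0, slot 0 empty → index 0.
Insert 460: h=1, slot 1 empty → index 1.
Insert 150: h=14, h2=7, slot 14 occupied → index 4.
Insert 361: h=4, h2=10, slots 4,14,7,0 occupied → index 10.
Insert 490: h=14, h2=11, slot 14 occupied → index 8.
Table: [85, 460, 932, -, 150, 566, -, 993, 490, -, 361, 623, -, 31, 82, -, -]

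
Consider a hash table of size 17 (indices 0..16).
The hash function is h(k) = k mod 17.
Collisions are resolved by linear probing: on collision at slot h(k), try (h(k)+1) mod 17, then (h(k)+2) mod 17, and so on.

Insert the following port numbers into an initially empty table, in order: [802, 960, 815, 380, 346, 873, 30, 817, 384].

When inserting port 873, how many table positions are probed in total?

4

Insert 802: h=3, slot 3 empty → index 3.
Insert 960: h=8, slot 8 empty → index 8.
Insert 815: h=16, slot 16 empty → index 16.
Insert 380: h=6, slot 6 empty → index 6.
Insert 346: h=6, slot 6 occupied → index 7.
Insert 873: h=6, slots 6,7,8 occupied → index 9.
Insert 30: h=13, slot 13 empty → index 13.
Insert 817: h=1, slot 1 empty → index 1.
Insert 384: h=10, slot 10 empty → index 10.
Table: [., 817, ., 802, ., ., 380, 346, 960, 873, 384, ., ., 30, ., ., 815]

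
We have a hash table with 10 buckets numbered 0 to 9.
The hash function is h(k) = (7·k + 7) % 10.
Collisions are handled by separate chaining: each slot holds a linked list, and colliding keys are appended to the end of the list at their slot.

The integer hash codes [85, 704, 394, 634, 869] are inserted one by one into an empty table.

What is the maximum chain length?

3

Insert 85: h=2, bucket 2 empty -> new chain.
Insert 704: h=5, bucket 5 empty -> new chain.
Insert 394: h=5, bucket 5 nonempty -> append to chain.
Insert 634: h=5, bucket 5 nonempty -> append to chain.
Insert 869: h=0, bucket 0 empty -> new chain.
Final buckets:
0: 869
1: —
2: 85
3: —
4: —
5: 704 -> 394 -> 634
6: —
7: —
8: —
9: —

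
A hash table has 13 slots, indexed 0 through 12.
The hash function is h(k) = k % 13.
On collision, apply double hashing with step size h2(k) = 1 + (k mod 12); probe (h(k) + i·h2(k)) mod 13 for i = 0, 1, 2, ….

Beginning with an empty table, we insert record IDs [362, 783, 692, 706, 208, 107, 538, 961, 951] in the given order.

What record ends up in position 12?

Insert 362: h=11, slot 11 empty → index 11.
Insert 783: h=3, slot 3 empty → index 3.
Insert 692: h=3, h2=9, slot 3 occupied → index 12.
Insert 706: h=4, slot 4 empty → index 4.
Insert 208: h=0, slot 0 empty → index 0.
Insert 107: h=3, h2=12, slot 3 occupied → index 2.
Insert 538: h=5, slot 5 empty → index 5.
Insert 961: h=12, h2=2, slot 12 occupied → index 1.
Insert 951: h=2, h2=4, slot 2 occupied → index 6.
Table: [208, 961, 107, 783, 706, 538, 951, ., ., ., ., 362, 692]

692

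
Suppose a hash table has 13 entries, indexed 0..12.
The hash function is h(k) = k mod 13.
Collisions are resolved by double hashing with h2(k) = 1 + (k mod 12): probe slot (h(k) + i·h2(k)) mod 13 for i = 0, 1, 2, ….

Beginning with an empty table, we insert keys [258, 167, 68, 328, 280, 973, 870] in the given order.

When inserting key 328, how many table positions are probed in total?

2

258: h=11 → slot 11
167: h=11, h2=12, probe 11,10 → slot 10
68: h=3 → slot 3
328: h=3, h2=5, probe 3,8 → slot 8
280: h=7 → slot 7
973: h=11, h2=2, probe 11,0 → slot 0
870: h=12 → slot 12
Table: [973, —, —, 68, —, —, —, 280, 328, —, 167, 258, 870]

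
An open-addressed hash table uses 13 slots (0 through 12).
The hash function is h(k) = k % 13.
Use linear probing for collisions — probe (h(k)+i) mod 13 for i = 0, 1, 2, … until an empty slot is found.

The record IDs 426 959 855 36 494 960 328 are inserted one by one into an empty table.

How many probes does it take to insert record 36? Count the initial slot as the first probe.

Insert 426: h=10, slot 10 empty → index 10.
Insert 959: h=10, slot 10 occupied → index 11.
Insert 855: h=10, slots 10,11 occupied → index 12.
Insert 36: h=10, slots 10,11,12 occupied → index 0.
Insert 494: h=0, slot 0 occupied → index 1.
Insert 960: h=11, slots 11,12,0,1 occupied → index 2.
Insert 328: h=3, slot 3 empty → index 3.
Table: [36, 494, 960, 328, _, _, _, _, _, _, 426, 959, 855]

4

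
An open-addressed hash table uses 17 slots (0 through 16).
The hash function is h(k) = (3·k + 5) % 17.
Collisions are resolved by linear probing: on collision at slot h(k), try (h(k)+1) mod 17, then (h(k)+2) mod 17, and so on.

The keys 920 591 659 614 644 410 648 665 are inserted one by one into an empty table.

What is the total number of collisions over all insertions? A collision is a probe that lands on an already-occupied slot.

17

920 hashes to 11; slot 11 is free → place at 11.
591 hashes to 10; slot 10 is free → place at 10.
659 hashes to 10; 10,11 taken → place at 12.
614 hashes to 11; 11,12 taken → place at 13.
644 hashes to 16; slot 16 is free → place at 16.
410 hashes to 11; 11,12,13 taken → place at 14.
648 hashes to 11; 11,12,13,14 taken → place at 15.
665 hashes to 11; 11,12,13,14,15,16 taken → place at 0.
Table: [665, _, _, _, _, _, _, _, _, _, 591, 920, 659, 614, 410, 648, 644]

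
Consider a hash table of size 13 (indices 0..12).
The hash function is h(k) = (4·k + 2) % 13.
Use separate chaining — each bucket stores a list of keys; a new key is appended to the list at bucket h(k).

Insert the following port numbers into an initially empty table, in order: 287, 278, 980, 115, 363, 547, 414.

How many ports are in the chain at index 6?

2

287 → bucket 6
278 → bucket 9
980 → bucket 9 (collision)
115 → bucket 7
363 → bucket 11
547 → bucket 6 (collision)
414 → bucket 7 (collision)
Final buckets:
0: .
1: .
2: .
3: .
4: .
5: .
6: 287 -> 547
7: 115 -> 414
8: .
9: 278 -> 980
10: .
11: 363
12: .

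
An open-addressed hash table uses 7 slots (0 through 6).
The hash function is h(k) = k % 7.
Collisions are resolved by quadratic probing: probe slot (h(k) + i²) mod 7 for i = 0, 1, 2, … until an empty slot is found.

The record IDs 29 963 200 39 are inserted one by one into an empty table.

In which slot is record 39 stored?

6

Insert 29: h=1, slot 1 empty => index 1.
Insert 963: h=4, slot 4 empty => index 4.
Insert 200: h=4, slot 4 occupied => index 5.
Insert 39: h=4, slots 4,5,1 occupied => index 6.
Table: [∅, 29, ∅, ∅, 963, 200, 39]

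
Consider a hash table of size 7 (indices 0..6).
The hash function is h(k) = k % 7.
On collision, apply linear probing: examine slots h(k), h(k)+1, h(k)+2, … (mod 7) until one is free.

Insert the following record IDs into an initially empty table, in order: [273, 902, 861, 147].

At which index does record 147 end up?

2

273: h=0 -> slot 0
902: h=6 -> slot 6
861: h=0, probe 0,1 -> slot 1
147: h=0, probe 0,1,2 -> slot 2
Table: [273, 861, 147, _, _, _, 902]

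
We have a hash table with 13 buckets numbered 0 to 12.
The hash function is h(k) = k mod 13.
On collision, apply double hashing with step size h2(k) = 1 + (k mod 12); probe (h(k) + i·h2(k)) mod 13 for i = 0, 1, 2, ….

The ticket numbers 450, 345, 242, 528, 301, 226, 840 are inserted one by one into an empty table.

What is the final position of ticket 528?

9

Insert 450: h=8, slot 8 empty => index 8.
Insert 345: h=7, slot 7 empty => index 7.
Insert 242: h=8, h2=3, slot 8 occupied => index 11.
Insert 528: h=8, h2=1, slot 8 occupied => index 9.
Insert 301: h=2, slot 2 empty => index 2.
Insert 226: h=5, slot 5 empty => index 5.
Insert 840: h=8, h2=1, slots 8,9 occupied => index 10.
Table: [-, -, 301, -, -, 226, -, 345, 450, 528, 840, 242, -]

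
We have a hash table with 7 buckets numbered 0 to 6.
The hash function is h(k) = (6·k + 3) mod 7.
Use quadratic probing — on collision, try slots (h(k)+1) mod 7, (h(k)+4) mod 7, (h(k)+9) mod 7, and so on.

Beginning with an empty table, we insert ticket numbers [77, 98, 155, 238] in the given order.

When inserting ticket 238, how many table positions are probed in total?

77 hashes to 3; slot 3 is free → place at 3.
98 hashes to 3; 3 taken → place at 4.
155 hashes to 2; slot 2 is free → place at 2.
238 hashes to 3; 3,4 taken → place at 0.
Table: [238, —, 155, 77, 98, —, —]

3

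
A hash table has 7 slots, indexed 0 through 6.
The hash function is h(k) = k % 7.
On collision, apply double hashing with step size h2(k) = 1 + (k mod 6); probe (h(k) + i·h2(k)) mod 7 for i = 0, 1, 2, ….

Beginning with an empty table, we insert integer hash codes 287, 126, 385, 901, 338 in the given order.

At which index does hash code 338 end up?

4

287: h=0 => slot 0
126: h=0, h2=1, probe 0,1 => slot 1
385: h=0, h2=2, probe 0,2 => slot 2
901: h=5 => slot 5
338: h=2, h2=3, probe 2,5,1,4 => slot 4
Table: [287, 126, 385, -, 338, 901, -]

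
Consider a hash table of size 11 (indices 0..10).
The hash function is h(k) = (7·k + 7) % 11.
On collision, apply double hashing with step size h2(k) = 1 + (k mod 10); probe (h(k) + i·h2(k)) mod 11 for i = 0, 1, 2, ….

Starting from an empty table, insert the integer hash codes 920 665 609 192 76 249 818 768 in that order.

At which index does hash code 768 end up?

5

920 hashes to 1; slot 1 is free => place at 1.
665 hashes to 9; slot 9 is free => place at 9.
609 hashes to 2; slot 2 is free => place at 2.
192 hashes to 9, h2=3; 9,1 taken => place at 4.
76 hashes to 0; slot 0 is free => place at 0.
249 hashes to 1, h2=10; 1,0 taken => place at 10.
818 hashes to 2, h2=9; 2,0,9 taken => place at 7.
768 hashes to 4, h2=9; 4,2,0,9,7 taken => place at 5.
Table: [76, 920, 609, ∅, 192, 768, ∅, 818, ∅, 665, 249]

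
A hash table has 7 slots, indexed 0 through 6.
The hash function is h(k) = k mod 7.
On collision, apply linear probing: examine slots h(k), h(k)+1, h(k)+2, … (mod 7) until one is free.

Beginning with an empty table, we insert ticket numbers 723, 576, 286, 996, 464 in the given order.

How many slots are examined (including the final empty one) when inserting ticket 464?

Insert 723: h=2, slot 2 empty -> index 2.
Insert 576: h=2, slot 2 occupied -> index 3.
Insert 286: h=6, slot 6 empty -> index 6.
Insert 996: h=2, slots 2,3 occupied -> index 4.
Insert 464: h=2, slots 2,3,4 occupied -> index 5.
Table: [—, —, 723, 576, 996, 464, 286]

4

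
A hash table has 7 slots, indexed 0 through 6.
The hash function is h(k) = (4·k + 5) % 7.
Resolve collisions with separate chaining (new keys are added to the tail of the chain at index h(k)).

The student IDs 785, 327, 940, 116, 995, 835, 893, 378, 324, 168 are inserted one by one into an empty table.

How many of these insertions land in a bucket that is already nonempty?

5

Insert 785: h=2, bucket 2 empty → new chain.
Insert 327: h=4, bucket 4 empty → new chain.
Insert 940: h=6, bucket 6 empty → new chain.
Insert 116: h=0, bucket 0 empty → new chain.
Insert 995: h=2, bucket 2 nonempty → append to chain.
Insert 835: h=6, bucket 6 nonempty → append to chain.
Insert 893: h=0, bucket 0 nonempty → append to chain.
Insert 378: h=5, bucket 5 empty → new chain.
Insert 324: h=6, bucket 6 nonempty → append to chain.
Insert 168: h=5, bucket 5 nonempty → append to chain.
Final buckets:
0: 116 -> 893
1: ∅
2: 785 -> 995
3: ∅
4: 327
5: 378 -> 168
6: 940 -> 835 -> 324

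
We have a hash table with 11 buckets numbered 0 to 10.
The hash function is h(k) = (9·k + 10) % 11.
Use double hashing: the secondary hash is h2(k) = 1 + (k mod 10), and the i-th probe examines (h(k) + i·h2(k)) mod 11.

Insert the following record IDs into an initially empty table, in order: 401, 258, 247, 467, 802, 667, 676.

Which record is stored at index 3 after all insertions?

676

401: h=0 → slot 0
258: h=0, h2=9, probe 0,9 → slot 9
247: h=0, h2=8, probe 0,8 → slot 8
467: h=0, h2=8, probe 0,8,5 → slot 5
802: h=1 → slot 1
667: h=7 → slot 7
676: h=0, h2=7, probe 0,7,3 → slot 3
Table: [401, 802, —, 676, —, 467, —, 667, 247, 258, —]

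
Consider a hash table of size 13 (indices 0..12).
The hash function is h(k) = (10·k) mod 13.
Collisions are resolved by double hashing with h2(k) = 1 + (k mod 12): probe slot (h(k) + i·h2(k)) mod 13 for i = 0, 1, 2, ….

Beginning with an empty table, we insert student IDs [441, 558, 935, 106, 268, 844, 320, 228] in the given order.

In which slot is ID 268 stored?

12

Insert 441: h=3, slot 3 empty => index 3.
Insert 558: h=3, h2=7, slot 3 occupied => index 10.
Insert 935: h=3, h2=12, slot 3 occupied => index 2.
Insert 106: h=7, slot 7 empty => index 7.
Insert 268: h=2, h2=5, slots 2,7 occupied => index 12.
Insert 844: h=3, h2=5, slot 3 occupied => index 8.
Insert 320: h=2, h2=9, slot 2 occupied => index 11.
Insert 228: h=5, slot 5 empty => index 5.
Table: [_, _, 935, 441, _, 228, _, 106, 844, _, 558, 320, 268]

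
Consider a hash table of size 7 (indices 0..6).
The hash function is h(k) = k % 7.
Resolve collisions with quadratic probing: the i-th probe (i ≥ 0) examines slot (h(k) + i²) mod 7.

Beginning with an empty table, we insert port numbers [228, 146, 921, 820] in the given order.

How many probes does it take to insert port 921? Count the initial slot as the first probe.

Insert 228: h=4, slot 4 empty => index 4.
Insert 146: h=6, slot 6 empty => index 6.
Insert 921: h=4, slot 4 occupied => index 5.
Insert 820: h=1, slot 1 empty => index 1.
Table: [—, 820, —, —, 228, 921, 146]

2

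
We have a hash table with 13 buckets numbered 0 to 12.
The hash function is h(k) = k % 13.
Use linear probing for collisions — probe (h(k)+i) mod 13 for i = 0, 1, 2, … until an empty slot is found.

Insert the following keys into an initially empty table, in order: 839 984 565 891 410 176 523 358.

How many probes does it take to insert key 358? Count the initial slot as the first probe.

6

Insert 839: h=7, slot 7 empty -> index 7.
Insert 984: h=9, slot 9 empty -> index 9.
Insert 565: h=6, slot 6 empty -> index 6.
Insert 891: h=7, slot 7 occupied -> index 8.
Insert 410: h=7, slots 7,8,9 occupied -> index 10.
Insert 176: h=7, slots 7,8,9,10 occupied -> index 11.
Insert 523: h=3, slot 3 empty -> index 3.
Insert 358: h=7, slots 7,8,9,10,11 occupied -> index 12.
Table: [., ., ., 523, ., ., 565, 839, 891, 984, 410, 176, 358]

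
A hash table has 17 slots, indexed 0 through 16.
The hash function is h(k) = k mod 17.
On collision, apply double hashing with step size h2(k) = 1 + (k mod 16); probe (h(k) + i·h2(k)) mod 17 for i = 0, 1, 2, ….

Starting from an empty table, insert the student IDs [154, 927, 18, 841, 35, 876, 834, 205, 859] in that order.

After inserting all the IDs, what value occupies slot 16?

154: h=1 -> slot 1
927: h=9 -> slot 9
18: h=1, h2=3, probe 1,4 -> slot 4
841: h=8 -> slot 8
35: h=1, h2=4, probe 1,5 -> slot 5
876: h=9, h2=13, probe 9,5,1,14 -> slot 14
834: h=1, h2=3, probe 1,4,7 -> slot 7
205: h=1, h2=14, probe 1,15 -> slot 15
859: h=9, h2=12, probe 9,4,16 -> slot 16
Table: [., 154, ., ., 18, 35, ., 834, 841, 927, ., ., ., ., 876, 205, 859]

859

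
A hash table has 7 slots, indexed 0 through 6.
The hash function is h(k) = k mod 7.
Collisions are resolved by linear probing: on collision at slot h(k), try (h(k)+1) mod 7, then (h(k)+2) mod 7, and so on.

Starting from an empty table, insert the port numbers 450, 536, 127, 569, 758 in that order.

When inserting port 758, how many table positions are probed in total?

450 hashes to 2; slot 2 is free => place at 2.
536 hashes to 4; slot 4 is free => place at 4.
127 hashes to 1; slot 1 is free => place at 1.
569 hashes to 2; 2 taken => place at 3.
758 hashes to 2; 2,3,4 taken => place at 5.
Table: [∅, 127, 450, 569, 536, 758, ∅]

4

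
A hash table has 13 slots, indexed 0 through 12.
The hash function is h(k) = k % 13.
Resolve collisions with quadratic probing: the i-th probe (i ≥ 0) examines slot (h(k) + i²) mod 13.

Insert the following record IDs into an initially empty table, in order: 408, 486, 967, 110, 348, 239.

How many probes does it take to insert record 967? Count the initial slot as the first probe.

3

408 hashes to 5; slot 5 is free → place at 5.
486 hashes to 5; 5 taken → place at 6.
967 hashes to 5; 5,6 taken → place at 9.
110 hashes to 6; 6 taken → place at 7.
348 hashes to 10; slot 10 is free → place at 10.
239 hashes to 5; 5,6,9 taken → place at 1.
Table: [—, 239, —, —, —, 408, 486, 110, —, 967, 348, —, —]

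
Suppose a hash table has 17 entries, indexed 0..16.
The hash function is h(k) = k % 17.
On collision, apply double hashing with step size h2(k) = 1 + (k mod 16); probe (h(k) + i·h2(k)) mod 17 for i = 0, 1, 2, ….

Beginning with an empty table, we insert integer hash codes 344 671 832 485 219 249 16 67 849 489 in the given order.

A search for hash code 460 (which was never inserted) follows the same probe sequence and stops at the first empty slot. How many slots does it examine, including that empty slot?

2

344 hashes to 4; slot 4 is free => place at 4.
671 hashes to 8; slot 8 is free => place at 8.
832 hashes to 16; slot 16 is free => place at 16.
485 hashes to 9; slot 9 is free => place at 9.
219 hashes to 15; slot 15 is free => place at 15.
249 hashes to 11; slot 11 is free => place at 11.
16 hashes to 16, h2=1; 16 taken => place at 0.
67 hashes to 16, h2=4; 16 taken => place at 3.
849 hashes to 16, h2=2; 16 taken => place at 1.
489 hashes to 13; slot 13 is free => place at 13.
Table: [16, 849, ∅, 67, 344, ∅, ∅, ∅, 671, 485, ∅, 249, ∅, 489, ∅, 219, 832]
Lookup 460: h=1, h2=13, probe 1,14 → slot 14 empty, not found.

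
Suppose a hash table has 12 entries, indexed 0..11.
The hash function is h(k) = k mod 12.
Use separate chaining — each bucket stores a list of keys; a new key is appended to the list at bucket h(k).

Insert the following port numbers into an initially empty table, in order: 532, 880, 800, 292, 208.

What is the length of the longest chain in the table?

4

Insert 532: h=4, bucket 4 empty → new chain.
Insert 880: h=4, bucket 4 nonempty → append to chain.
Insert 800: h=8, bucket 8 empty → new chain.
Insert 292: h=4, bucket 4 nonempty → append to chain.
Insert 208: h=4, bucket 4 nonempty → append to chain.
Final buckets:
0: —
1: —
2: —
3: —
4: 532 -> 880 -> 292 -> 208
5: —
6: —
7: —
8: 800
9: —
10: —
11: —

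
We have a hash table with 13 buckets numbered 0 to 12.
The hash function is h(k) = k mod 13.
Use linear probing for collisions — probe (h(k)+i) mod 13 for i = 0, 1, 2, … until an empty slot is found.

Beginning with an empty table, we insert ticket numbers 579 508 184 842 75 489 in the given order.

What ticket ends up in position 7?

579

579: h=7 => slot 7
508: h=1 => slot 1
184: h=2 => slot 2
842: h=10 => slot 10
75: h=10, probe 10,11 => slot 11
489: h=8 => slot 8
Table: [∅, 508, 184, ∅, ∅, ∅, ∅, 579, 489, ∅, 842, 75, ∅]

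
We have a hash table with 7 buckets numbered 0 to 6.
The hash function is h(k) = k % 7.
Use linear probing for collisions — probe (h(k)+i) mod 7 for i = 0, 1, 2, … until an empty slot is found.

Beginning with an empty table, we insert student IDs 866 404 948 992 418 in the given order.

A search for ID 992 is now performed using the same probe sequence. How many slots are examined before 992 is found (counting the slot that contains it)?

3

866 hashes to 5; slot 5 is free -> place at 5.
404 hashes to 5; 5 taken -> place at 6.
948 hashes to 3; slot 3 is free -> place at 3.
992 hashes to 5; 5,6 taken -> place at 0.
418 hashes to 5; 5,6,0 taken -> place at 1.
Table: [992, 418, —, 948, —, 866, 404]
Lookup 992: h=5, probe 5,6,0 → found at 0.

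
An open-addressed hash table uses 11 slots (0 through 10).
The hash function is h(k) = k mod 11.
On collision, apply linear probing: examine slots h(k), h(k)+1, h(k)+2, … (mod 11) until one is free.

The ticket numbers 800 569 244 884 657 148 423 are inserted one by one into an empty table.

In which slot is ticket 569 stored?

9

800 hashes to 8; slot 8 is free -> place at 8.
569 hashes to 8; 8 taken -> place at 9.
244 hashes to 2; slot 2 is free -> place at 2.
884 hashes to 4; slot 4 is free -> place at 4.
657 hashes to 8; 8,9 taken -> place at 10.
148 hashes to 5; slot 5 is free -> place at 5.
423 hashes to 5; 5 taken -> place at 6.
Table: [_, _, 244, _, 884, 148, 423, _, 800, 569, 657]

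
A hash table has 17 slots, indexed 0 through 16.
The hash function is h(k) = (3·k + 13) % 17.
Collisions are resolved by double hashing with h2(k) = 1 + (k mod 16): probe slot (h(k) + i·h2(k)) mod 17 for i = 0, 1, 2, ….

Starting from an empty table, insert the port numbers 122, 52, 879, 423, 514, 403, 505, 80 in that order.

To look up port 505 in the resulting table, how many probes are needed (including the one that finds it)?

122: h=5 => slot 5
52: h=16 => slot 16
879: h=15 => slot 15
423: h=7 => slot 7
514: h=8 => slot 8
403: h=15, h2=4, probe 15,2 => slot 2
505: h=15, h2=10, probe 15,8,1 => slot 1
80: h=15, h2=1, probe 15,16,0 => slot 0
Table: [80, 505, 403, _, _, 122, _, 423, 514, _, _, _, _, _, _, 879, 52]
Lookup 505: h=15, h2=10, probe 15,8,1 → found at 1.

3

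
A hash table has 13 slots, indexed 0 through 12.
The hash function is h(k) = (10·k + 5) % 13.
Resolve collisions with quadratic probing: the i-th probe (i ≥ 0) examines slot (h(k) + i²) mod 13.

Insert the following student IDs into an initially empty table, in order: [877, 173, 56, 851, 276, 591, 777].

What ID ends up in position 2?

877 hashes to 0; slot 0 is free → place at 0.
173 hashes to 6; slot 6 is free → place at 6.
56 hashes to 6; 6 taken → place at 7.
851 hashes to 0; 0 taken → place at 1.
276 hashes to 9; slot 9 is free → place at 9.
591 hashes to 0; 0,1 taken → place at 4.
777 hashes to 1; 1 taken → place at 2.
Table: [877, 851, 777, -, 591, -, 173, 56, -, 276, -, -, -]

777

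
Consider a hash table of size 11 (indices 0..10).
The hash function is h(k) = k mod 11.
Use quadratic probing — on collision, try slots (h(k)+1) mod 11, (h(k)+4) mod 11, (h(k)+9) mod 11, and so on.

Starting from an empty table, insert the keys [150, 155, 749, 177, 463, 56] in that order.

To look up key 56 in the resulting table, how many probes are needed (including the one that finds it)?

5

150 hashes to 7; slot 7 is free => place at 7.
155 hashes to 1; slot 1 is free => place at 1.
749 hashes to 1; 1 taken => place at 2.
177 hashes to 1; 1,2 taken => place at 5.
463 hashes to 1; 1,2,5 taken => place at 10.
56 hashes to 1; 1,2,5,10 taken => place at 6.
Table: [-, 155, 749, -, -, 177, 56, 150, -, -, 463]
Lookup 56: h=1, probe 1,2,5,10,6 → found at 6.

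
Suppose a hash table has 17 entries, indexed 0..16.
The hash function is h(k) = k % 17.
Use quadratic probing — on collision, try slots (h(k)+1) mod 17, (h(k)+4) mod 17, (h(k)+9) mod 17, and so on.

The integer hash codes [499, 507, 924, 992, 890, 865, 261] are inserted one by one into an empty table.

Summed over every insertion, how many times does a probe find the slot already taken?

Insert 499: h=6, slot 6 empty => index 6.
Insert 507: h=14, slot 14 empty => index 14.
Insert 924: h=6, slot 6 occupied => index 7.
Insert 992: h=6, slots 6,7 occupied => index 10.
Insert 890: h=6, slots 6,7,10 occupied => index 15.
Insert 865: h=15, slot 15 occupied => index 16.
Insert 261: h=6, slots 6,7,10,15 occupied => index 5.
Table: [-, -, -, -, -, 261, 499, 924, -, -, 992, -, -, -, 507, 890, 865]

11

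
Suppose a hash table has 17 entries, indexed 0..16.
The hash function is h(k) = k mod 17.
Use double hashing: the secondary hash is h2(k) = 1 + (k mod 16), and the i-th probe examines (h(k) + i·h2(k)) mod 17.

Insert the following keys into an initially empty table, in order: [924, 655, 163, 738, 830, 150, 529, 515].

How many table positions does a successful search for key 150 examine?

Insert 924: h=6, slot 6 empty -> index 6.
Insert 655: h=9, slot 9 empty -> index 9.
Insert 163: h=10, slot 10 empty -> index 10.
Insert 738: h=7, slot 7 empty -> index 7.
Insert 830: h=14, slot 14 empty -> index 14.
Insert 150: h=14, h2=7, slot 14 occupied -> index 4.
Insert 529: h=2, slot 2 empty -> index 2.
Insert 515: h=5, slot 5 empty -> index 5.
Table: [_, _, 529, _, 150, 515, 924, 738, _, 655, 163, _, _, _, 830, _, _]
Lookup 150: h=14, h2=7, probe 14,4 → found at 4.

2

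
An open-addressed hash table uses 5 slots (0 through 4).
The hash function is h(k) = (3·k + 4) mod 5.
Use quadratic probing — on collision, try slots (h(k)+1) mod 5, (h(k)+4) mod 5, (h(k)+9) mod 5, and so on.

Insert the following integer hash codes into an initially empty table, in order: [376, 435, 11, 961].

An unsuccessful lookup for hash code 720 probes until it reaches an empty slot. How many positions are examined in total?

2

376 hashes to 2; slot 2 is free -> place at 2.
435 hashes to 4; slot 4 is free -> place at 4.
11 hashes to 2; 2 taken -> place at 3.
961 hashes to 2; 2,3 taken -> place at 1.
Table: [., 961, 376, 11, 435]
Lookup 720: h=4, probe 4,0 → slot 0 empty, not found.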